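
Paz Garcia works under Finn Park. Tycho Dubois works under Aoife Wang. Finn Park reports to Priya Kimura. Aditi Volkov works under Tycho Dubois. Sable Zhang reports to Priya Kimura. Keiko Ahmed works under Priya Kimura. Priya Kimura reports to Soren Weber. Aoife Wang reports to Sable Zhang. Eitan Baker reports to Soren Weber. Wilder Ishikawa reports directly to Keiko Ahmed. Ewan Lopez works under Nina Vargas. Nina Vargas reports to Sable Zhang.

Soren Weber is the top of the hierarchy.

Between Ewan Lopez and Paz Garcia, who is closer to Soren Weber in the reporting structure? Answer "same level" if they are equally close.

Ewan Lopez is 4 levels below Soren Weber; Paz Garcia is 3. Paz Garcia is higher.

Paz Garcia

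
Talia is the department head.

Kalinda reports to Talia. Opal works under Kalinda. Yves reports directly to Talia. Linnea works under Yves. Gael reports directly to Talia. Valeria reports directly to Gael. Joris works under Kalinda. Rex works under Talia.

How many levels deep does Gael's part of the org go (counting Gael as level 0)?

The longest chain under Gael runs Gael → Valeria, which is 1 level below Gael.

1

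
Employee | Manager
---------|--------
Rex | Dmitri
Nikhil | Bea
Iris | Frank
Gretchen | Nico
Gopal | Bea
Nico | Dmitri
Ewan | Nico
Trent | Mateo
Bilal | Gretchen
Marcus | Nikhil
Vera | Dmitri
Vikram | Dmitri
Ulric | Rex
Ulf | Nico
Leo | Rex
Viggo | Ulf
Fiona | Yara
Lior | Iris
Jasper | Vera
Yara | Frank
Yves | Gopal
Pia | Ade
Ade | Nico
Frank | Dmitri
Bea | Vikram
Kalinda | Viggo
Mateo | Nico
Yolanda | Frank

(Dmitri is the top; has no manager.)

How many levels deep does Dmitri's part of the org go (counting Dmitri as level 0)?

The longest chain under Dmitri runs Dmitri → Vikram → Bea → Gopal → Yves, which is 4 levels below Dmitri.

4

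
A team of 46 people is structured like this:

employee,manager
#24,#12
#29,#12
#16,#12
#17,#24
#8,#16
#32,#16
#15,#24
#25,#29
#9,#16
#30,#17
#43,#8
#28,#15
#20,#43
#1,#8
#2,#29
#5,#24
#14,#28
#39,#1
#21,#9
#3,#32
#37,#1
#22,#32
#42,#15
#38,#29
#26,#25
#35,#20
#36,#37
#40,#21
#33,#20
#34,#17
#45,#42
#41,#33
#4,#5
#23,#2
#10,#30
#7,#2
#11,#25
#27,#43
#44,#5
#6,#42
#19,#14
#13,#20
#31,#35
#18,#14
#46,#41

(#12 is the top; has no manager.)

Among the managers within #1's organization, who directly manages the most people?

Direct-report counts within #1's organization: #1 has 2; #37 has 1. The largest is 2, held by #1.

#1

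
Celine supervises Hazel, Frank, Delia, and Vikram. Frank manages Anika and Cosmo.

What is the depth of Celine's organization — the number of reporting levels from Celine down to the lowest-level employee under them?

The longest chain under Celine runs Celine → Frank → Cosmo, which is 2 levels below Celine.

2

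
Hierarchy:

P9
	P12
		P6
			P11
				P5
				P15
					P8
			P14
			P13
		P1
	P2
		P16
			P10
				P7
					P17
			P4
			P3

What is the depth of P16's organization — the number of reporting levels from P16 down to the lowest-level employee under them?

The longest chain under P16 runs P16 → P10 → P7 → P17, which is 3 levels below P16.

3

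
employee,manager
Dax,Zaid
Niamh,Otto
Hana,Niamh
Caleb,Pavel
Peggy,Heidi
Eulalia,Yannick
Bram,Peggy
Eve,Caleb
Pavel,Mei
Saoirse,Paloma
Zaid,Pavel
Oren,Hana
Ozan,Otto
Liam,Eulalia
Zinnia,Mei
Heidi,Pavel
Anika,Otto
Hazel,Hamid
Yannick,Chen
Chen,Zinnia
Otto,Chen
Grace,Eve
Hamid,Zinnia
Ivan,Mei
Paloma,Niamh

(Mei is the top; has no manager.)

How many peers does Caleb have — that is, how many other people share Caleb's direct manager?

2

Caleb reports to Pavel. Pavel's other direct reports are Heidi, Zaid — 2 peers.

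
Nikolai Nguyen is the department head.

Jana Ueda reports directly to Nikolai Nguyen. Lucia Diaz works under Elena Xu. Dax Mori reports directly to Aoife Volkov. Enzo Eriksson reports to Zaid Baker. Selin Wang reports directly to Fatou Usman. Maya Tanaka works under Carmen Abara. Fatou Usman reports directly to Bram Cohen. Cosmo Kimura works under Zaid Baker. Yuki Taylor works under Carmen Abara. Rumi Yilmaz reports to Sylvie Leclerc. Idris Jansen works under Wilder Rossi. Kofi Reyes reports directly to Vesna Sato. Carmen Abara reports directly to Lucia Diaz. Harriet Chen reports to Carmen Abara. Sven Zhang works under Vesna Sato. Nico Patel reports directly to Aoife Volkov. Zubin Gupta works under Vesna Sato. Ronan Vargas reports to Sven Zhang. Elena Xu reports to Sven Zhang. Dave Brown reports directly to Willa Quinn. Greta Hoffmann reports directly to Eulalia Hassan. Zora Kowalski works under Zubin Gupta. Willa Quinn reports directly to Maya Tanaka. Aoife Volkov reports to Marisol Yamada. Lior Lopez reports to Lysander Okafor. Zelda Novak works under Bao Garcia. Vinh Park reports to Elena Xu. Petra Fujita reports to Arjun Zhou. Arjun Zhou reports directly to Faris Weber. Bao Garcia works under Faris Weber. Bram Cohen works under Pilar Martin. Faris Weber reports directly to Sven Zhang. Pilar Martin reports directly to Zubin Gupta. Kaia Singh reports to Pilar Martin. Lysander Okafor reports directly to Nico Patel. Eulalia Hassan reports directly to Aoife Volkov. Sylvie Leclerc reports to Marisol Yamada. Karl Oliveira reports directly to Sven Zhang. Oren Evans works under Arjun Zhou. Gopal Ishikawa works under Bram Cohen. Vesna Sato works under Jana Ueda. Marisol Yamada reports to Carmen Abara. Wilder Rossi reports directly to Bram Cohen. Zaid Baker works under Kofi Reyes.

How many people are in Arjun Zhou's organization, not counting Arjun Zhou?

2

Arjun Zhou directly manages Petra Fujita, Oren Evans. Petra Fujita has no reports. Oren Evans has no reports. So Arjun Zhou's organization is 2 direct reports plus everyone under them: 1 + 1 = 2.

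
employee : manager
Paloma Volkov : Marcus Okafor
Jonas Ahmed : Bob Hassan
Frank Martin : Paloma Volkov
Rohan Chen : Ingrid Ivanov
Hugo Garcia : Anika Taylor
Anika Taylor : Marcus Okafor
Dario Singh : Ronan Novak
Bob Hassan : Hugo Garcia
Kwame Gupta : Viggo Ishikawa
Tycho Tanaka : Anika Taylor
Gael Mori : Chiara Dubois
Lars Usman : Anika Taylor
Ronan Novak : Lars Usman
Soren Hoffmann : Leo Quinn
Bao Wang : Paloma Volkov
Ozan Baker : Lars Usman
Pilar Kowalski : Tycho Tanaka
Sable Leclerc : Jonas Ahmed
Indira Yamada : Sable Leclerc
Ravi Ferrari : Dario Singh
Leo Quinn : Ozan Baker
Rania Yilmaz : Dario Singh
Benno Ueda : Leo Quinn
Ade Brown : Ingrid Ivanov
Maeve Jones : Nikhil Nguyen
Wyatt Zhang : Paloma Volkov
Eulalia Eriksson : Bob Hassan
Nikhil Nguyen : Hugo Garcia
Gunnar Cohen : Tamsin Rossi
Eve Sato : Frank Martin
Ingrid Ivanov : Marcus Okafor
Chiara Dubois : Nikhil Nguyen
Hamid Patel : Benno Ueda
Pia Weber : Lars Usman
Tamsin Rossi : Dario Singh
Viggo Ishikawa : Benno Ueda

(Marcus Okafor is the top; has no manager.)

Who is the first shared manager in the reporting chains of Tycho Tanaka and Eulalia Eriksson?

Anika Taylor

Tycho Tanaka's chain of managers is Anika Taylor, Marcus Okafor. Eulalia Eriksson's chain of managers is Bob Hassan, Hugo Garcia, Anika Taylor, Marcus Okafor. The first manager that appears in both chains is Anika Taylor.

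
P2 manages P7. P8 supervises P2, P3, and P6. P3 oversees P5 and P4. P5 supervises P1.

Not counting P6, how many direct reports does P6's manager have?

P6 reports to P8. P8's other direct reports are P3, P2 — 2 peers.

2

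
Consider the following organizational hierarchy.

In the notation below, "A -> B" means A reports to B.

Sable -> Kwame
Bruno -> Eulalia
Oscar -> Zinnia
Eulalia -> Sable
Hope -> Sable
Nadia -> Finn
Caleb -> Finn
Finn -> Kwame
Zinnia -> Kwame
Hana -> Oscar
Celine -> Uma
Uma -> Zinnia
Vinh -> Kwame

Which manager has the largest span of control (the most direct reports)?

Kwame

Direct-report counts: Kwame has 4; Zinnia has 2; Uma has 1; Oscar has 1; Finn has 2; Sable has 2; Eulalia has 1. The largest is 4, held by Kwame.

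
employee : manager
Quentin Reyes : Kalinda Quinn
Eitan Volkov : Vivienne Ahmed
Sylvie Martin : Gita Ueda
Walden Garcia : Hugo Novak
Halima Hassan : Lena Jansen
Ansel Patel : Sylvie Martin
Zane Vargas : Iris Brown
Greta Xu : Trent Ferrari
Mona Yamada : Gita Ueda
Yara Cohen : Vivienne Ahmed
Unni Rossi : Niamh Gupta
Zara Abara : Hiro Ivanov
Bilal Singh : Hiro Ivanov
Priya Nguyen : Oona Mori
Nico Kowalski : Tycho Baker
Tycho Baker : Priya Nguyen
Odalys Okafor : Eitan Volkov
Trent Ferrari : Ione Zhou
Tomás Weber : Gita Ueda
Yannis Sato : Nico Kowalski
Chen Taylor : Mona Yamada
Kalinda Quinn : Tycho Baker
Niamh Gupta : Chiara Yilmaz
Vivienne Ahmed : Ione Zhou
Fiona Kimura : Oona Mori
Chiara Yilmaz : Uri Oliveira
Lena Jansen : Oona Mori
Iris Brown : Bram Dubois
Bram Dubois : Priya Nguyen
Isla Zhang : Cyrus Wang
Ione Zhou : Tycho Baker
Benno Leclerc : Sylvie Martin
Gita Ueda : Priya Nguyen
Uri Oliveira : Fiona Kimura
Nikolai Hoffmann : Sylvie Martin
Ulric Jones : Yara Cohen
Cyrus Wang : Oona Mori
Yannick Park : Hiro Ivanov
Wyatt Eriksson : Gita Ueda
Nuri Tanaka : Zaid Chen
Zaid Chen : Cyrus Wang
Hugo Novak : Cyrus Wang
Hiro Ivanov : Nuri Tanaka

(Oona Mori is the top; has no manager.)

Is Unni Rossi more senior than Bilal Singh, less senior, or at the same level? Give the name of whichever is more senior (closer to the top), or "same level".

Both Unni Rossi and Bilal Singh are 5 levels below Oona Mori.

same level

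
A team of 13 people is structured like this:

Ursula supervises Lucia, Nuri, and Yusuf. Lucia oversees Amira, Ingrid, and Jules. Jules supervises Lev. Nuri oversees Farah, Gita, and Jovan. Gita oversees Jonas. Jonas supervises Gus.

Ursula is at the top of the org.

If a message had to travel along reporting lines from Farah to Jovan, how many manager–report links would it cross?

2

Farah is 1 level below Nuri, and Jovan is 1 level below Nuri (their lowest common manager). The shortest path runs up from Farah to Nuri and back down to Jovan: 1 + 1 = 2 links.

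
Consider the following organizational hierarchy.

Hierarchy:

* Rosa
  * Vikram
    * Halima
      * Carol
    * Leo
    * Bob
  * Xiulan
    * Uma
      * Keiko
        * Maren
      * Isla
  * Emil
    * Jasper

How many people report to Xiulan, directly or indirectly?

4

Xiulan directly manages Uma. Under Uma: Isla, Keiko, Maren (3). That's 4 in total.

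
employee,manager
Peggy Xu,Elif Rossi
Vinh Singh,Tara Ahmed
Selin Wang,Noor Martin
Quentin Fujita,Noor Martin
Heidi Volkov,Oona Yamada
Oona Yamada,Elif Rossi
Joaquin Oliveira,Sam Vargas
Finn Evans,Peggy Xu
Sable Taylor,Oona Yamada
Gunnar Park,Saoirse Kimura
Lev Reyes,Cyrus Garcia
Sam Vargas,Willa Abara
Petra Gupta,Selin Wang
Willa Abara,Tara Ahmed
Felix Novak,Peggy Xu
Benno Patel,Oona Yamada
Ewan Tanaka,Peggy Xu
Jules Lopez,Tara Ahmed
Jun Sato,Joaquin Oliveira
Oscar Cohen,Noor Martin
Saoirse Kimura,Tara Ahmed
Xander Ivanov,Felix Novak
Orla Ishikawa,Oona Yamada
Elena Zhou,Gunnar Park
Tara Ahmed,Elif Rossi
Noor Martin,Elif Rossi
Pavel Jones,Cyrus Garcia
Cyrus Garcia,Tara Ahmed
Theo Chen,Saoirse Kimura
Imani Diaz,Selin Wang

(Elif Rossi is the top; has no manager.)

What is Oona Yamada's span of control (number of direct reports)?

Oona Yamada directly manages Sable Taylor, Orla Ishikawa, Benno Patel, Heidi Volkov. That is 4 direct reports.

4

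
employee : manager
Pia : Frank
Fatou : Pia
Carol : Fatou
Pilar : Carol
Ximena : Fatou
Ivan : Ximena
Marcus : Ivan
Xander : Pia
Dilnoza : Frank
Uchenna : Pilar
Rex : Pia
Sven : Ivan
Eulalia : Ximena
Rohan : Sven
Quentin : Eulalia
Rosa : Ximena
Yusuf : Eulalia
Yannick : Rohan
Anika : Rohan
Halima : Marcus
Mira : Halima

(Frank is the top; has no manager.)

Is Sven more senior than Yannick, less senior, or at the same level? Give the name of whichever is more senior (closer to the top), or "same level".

Sven is 5 levels below Frank; Yannick is 7. Sven is higher.

Sven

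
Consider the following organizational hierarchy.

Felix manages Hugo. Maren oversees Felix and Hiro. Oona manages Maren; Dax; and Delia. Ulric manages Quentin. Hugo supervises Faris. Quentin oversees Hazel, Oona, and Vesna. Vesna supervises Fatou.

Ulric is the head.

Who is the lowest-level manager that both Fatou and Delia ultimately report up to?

Quentin

Fatou's chain of managers is Vesna, Quentin, Ulric. Delia's chain of managers is Oona, Quentin, Ulric. The first manager that appears in both chains is Quentin.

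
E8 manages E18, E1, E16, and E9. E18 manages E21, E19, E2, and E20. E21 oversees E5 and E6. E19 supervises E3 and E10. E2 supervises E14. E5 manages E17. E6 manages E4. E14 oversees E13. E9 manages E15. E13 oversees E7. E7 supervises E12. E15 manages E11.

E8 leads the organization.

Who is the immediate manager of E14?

E2

E14 reports directly to E2.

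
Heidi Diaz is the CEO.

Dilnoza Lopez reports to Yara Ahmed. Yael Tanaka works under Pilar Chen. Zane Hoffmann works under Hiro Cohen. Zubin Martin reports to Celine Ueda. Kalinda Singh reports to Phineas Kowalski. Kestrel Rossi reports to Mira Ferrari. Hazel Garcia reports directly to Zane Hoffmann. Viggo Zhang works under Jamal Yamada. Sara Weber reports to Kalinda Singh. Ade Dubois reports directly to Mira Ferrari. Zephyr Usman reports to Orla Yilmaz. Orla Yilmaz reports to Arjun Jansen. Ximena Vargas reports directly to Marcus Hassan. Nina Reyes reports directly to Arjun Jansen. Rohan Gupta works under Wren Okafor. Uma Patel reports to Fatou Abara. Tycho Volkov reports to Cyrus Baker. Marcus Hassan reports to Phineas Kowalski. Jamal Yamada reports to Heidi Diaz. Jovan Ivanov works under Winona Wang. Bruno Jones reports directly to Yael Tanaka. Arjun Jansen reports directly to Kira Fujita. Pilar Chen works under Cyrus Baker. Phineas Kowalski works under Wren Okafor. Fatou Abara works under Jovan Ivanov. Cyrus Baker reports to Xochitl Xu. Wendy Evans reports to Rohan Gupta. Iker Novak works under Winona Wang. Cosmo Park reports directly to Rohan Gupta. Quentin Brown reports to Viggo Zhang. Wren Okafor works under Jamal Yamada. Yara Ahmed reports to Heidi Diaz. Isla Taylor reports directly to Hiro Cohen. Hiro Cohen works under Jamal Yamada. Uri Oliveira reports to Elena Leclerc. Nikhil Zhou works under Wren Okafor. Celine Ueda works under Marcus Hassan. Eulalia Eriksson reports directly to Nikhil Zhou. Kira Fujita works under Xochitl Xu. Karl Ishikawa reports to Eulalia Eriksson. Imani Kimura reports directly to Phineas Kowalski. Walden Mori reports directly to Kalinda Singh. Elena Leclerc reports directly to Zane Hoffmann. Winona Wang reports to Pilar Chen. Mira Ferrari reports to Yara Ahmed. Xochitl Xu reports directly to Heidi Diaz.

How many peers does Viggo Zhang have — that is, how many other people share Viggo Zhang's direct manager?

2

Viggo Zhang reports to Jamal Yamada. Jamal Yamada's other direct reports are Wren Okafor, Hiro Cohen — 2 peers.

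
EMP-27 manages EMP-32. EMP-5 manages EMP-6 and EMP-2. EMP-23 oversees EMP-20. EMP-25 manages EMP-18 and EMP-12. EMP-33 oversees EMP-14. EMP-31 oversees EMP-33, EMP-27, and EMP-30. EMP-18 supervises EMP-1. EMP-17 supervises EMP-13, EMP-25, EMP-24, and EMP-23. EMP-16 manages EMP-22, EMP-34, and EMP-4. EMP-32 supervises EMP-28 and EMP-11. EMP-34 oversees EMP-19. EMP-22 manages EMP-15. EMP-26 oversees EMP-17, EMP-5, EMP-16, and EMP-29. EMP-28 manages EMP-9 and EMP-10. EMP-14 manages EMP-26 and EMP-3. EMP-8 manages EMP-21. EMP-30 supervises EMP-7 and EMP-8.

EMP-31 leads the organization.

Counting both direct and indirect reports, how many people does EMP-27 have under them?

5

EMP-27 directly manages EMP-32. Under EMP-32: EMP-11, EMP-28, EMP-10, EMP-9 (4). That's 5 in total.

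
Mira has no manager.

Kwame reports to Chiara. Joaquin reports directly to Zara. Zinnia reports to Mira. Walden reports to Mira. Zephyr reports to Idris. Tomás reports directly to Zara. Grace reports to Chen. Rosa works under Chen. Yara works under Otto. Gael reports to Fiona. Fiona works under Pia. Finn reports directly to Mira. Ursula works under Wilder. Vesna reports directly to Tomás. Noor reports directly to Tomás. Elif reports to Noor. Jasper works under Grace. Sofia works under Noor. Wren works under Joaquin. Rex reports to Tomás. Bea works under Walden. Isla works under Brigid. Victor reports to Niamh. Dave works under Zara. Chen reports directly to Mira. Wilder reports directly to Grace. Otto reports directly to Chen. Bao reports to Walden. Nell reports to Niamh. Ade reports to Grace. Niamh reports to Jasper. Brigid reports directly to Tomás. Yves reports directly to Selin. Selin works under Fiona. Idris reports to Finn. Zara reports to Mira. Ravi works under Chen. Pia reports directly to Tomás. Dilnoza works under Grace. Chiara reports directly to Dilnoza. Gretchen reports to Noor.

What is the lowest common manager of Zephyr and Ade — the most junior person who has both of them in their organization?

Mira

Zephyr's chain of managers is Idris, Finn, Mira. Ade's chain of managers is Grace, Chen, Mira. The first manager that appears in both chains is Mira.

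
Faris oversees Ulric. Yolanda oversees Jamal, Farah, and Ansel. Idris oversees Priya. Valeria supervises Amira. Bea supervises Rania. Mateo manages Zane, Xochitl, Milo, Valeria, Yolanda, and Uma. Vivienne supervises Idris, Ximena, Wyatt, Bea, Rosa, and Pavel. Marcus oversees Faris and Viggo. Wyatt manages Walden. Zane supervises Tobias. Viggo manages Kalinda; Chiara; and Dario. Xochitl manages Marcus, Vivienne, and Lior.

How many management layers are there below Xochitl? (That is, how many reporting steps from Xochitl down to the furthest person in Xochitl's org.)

The longest chain under Xochitl runs Xochitl → Marcus → Viggo → Kalinda, which is 3 levels below Xochitl.

3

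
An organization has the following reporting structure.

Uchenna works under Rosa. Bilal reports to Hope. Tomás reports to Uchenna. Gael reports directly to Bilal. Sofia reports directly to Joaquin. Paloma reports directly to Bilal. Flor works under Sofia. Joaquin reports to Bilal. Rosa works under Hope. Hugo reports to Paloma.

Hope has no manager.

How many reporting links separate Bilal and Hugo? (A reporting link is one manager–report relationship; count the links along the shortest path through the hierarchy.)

Hugo is in Bilal's organization: the chain from Hugo up to Bilal is Hugo → Paloma → Bilal, which is 2 links.

2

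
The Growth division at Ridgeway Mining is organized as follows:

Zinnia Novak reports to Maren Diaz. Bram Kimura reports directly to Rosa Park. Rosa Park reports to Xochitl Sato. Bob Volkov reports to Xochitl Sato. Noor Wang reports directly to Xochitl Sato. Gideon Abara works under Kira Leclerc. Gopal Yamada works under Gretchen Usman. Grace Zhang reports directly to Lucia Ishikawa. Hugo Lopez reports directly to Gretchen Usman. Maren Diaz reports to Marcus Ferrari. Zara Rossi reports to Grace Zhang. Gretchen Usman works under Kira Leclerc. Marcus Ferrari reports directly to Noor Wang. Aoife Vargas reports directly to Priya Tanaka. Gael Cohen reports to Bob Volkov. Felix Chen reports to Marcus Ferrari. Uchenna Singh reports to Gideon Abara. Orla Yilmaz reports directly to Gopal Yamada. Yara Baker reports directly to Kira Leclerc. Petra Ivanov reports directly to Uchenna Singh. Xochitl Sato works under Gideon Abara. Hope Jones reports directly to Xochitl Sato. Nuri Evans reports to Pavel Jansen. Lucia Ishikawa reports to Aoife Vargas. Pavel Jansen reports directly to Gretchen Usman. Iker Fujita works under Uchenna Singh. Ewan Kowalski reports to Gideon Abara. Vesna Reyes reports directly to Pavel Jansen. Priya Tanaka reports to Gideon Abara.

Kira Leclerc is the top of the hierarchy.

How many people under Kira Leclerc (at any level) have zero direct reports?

14

The people in Kira Leclerc's organization with no one reporting to them are Orla Yilmaz, Hugo Lopez, Nuri Evans, Vesna Reyes, Ewan Kowalski, Zara Rossi, Hope Jones, Gael Cohen, Bram Kimura, Zinnia Novak, Felix Chen, Petra Ivanov, Iker Fujita, Yara Baker. That is 14.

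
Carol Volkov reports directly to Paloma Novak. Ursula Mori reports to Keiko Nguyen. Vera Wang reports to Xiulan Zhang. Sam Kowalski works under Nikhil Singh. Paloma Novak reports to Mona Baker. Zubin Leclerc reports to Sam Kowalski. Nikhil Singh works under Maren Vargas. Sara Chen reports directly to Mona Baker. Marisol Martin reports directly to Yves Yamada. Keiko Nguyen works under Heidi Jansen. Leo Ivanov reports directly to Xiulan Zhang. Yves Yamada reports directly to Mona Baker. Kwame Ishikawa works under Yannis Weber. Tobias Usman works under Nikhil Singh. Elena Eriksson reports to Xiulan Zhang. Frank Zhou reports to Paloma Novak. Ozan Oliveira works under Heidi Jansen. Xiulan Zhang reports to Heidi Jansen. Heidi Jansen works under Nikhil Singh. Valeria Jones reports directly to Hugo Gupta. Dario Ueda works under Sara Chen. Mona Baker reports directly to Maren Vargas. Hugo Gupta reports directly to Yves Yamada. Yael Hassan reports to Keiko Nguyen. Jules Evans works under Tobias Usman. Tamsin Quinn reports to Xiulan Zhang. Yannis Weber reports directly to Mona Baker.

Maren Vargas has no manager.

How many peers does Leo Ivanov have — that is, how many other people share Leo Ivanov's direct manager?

Leo Ivanov reports to Xiulan Zhang. Xiulan Zhang's other direct reports are Elena Eriksson, Vera Wang, Tamsin Quinn — 3 peers.

3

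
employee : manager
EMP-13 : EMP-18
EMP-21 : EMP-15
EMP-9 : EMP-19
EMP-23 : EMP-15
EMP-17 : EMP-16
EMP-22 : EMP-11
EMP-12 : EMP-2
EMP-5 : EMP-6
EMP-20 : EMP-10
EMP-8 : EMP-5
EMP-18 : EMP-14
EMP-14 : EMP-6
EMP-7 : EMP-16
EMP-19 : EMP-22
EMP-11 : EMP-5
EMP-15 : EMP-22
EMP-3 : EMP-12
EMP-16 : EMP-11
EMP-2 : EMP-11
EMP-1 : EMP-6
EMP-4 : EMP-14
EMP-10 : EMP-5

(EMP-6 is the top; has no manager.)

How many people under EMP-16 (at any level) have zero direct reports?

The people in EMP-16's organization with no one reporting to them are EMP-17, EMP-7. That is 2.

2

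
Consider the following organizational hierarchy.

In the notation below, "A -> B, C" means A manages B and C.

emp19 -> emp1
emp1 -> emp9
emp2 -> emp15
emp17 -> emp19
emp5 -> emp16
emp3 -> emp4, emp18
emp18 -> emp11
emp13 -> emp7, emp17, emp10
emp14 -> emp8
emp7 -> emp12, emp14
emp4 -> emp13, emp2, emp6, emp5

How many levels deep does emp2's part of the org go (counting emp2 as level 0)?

1

The longest chain under emp2 runs emp2 → emp15, which is 1 level below emp2.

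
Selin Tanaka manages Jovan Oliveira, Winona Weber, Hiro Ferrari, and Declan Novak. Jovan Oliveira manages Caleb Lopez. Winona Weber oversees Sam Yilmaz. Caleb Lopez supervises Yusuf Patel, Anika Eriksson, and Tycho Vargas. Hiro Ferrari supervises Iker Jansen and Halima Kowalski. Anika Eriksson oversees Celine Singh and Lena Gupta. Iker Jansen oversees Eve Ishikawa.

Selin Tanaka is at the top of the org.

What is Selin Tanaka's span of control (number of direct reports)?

4

Selin Tanaka directly manages Jovan Oliveira, Winona Weber, Hiro Ferrari, Declan Novak. That is 4 direct reports.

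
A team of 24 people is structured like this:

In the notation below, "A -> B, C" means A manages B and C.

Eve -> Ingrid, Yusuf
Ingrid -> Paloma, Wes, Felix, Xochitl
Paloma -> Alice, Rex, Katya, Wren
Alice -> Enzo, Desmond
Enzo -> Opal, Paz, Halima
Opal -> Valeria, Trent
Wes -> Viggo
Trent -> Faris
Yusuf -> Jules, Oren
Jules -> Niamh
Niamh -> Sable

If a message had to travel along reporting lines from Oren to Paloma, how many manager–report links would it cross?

Oren is 2 levels below Eve, and Paloma is 2 levels below Eve (their lowest common manager). The shortest path runs up from Oren to Eve and back down to Paloma: 2 + 2 = 4 links.

4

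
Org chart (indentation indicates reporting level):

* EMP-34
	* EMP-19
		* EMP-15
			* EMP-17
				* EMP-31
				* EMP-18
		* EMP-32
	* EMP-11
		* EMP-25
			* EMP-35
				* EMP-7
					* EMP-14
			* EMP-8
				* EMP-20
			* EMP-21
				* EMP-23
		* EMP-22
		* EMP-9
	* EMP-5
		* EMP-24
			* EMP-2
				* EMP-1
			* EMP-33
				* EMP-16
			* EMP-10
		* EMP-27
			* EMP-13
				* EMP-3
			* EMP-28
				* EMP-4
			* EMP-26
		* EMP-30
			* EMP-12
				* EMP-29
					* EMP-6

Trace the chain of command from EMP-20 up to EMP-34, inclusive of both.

EMP-20 -> EMP-8 -> EMP-25 -> EMP-11 -> EMP-34

EMP-20 reports to EMP-8. EMP-8 reports to EMP-25. EMP-25 reports to EMP-11. EMP-11 reports to EMP-34. EMP-34 is at the top.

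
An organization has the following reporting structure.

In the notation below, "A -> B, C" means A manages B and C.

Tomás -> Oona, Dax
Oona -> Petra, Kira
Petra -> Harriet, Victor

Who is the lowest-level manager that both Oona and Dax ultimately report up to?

Oona's chain of managers is Tomás. Dax's chain of managers is Tomás. The first manager that appears in both chains is Tomás.

Tomás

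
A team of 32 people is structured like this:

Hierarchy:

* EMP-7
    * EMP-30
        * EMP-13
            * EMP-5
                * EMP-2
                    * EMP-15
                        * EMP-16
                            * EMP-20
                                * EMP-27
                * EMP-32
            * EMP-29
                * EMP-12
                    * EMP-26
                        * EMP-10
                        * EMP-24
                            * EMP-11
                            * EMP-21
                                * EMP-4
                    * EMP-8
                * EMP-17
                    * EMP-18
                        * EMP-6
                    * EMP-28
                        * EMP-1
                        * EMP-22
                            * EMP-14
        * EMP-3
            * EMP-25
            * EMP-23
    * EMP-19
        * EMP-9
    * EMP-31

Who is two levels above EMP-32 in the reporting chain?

EMP-13

EMP-32 reports to EMP-5, and EMP-5 reports to EMP-13. So EMP-32's skip-level manager is EMP-13.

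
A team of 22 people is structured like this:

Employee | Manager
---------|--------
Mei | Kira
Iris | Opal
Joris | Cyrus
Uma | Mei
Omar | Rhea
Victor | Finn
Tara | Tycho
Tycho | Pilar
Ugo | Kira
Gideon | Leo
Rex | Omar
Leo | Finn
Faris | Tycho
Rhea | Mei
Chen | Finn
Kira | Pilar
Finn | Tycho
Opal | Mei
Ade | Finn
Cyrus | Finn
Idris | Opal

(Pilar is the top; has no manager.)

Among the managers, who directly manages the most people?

Finn

Direct-report counts: Pilar has 2; Tycho has 3; Finn has 5; Leo has 1; Cyrus has 1; Kira has 2; Mei has 3; Rhea has 1; Omar has 1; Opal has 2. The largest is 5, held by Finn.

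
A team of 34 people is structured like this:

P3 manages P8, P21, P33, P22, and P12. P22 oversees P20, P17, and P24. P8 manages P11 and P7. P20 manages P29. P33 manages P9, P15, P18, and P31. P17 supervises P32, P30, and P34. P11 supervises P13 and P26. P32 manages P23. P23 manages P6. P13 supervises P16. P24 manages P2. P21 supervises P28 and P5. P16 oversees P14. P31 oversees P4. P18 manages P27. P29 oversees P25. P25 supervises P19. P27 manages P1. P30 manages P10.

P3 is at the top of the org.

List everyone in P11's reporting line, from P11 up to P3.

P11 reports to P8. P8 reports to P3. P3 is at the top.

P11 -> P8 -> P3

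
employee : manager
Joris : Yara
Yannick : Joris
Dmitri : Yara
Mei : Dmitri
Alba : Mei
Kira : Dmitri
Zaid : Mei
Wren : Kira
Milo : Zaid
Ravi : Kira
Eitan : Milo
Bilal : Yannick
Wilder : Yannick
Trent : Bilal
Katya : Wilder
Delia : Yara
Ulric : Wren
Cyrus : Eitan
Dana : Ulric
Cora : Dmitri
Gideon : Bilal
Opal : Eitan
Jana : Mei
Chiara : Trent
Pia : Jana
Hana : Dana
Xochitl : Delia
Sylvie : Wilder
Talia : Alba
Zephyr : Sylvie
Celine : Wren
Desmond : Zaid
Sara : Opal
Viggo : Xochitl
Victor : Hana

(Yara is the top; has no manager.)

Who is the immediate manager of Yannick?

Yannick reports directly to Joris.

Joris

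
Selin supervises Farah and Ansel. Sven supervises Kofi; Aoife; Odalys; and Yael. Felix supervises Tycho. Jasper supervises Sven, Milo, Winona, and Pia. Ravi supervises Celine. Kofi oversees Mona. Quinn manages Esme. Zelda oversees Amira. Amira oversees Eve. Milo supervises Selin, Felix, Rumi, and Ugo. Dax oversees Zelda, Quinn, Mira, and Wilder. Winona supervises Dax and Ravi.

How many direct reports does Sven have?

Sven directly manages Odalys, Kofi, Aoife, Yael. That is 4 direct reports.

4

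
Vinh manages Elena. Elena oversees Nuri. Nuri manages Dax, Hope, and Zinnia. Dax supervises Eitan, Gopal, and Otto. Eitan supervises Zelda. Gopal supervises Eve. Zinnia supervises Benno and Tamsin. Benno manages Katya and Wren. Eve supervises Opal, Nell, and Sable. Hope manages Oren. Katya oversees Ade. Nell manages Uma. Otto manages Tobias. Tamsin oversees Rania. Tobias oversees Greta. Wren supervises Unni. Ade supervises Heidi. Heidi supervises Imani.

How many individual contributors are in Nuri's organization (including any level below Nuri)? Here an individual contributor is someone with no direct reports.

9

The people in Nuri's organization with no one reporting to them are Oren, Rania, Unni, Imani, Greta, Opal, Uma, Sable, Zelda. That is 9.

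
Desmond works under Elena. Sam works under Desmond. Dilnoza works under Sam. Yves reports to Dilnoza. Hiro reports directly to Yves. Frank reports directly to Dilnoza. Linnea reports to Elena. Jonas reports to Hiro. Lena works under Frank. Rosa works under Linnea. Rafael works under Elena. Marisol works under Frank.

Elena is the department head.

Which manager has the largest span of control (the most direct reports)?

Direct-report counts: Elena has 3; Linnea has 1; Desmond has 1; Sam has 1; Dilnoza has 2; Frank has 2; Yves has 1; Hiro has 1. The largest is 3, held by Elena.

Elena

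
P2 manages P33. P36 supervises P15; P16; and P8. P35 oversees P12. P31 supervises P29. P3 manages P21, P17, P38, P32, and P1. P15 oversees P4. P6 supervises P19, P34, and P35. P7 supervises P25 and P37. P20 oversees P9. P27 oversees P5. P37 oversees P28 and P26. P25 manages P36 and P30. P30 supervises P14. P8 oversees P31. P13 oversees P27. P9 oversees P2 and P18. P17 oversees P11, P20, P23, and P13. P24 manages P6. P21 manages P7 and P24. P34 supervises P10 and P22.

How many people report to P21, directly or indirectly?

22

P21 directly manages P7, P24. Under P7: P37, P26, P28, P25, P30, P14, P36, P15, P4, P16, P8, P31, P29 (13). Under P24: P6, P35, P12, P19, P34, P22, P10 (7). So P21's organization is 2 direct reports plus everyone under them: 14 + 8 = 22.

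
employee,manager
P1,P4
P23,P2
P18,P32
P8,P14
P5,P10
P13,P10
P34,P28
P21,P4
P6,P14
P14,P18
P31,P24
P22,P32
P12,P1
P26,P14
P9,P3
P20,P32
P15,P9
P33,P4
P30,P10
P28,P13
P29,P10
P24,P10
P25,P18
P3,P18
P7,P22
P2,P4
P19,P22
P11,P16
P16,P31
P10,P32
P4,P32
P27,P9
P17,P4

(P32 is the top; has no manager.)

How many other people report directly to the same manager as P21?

P21 reports to P4. P4's other direct reports are P17, P2, P1, P33 — 4 peers.

4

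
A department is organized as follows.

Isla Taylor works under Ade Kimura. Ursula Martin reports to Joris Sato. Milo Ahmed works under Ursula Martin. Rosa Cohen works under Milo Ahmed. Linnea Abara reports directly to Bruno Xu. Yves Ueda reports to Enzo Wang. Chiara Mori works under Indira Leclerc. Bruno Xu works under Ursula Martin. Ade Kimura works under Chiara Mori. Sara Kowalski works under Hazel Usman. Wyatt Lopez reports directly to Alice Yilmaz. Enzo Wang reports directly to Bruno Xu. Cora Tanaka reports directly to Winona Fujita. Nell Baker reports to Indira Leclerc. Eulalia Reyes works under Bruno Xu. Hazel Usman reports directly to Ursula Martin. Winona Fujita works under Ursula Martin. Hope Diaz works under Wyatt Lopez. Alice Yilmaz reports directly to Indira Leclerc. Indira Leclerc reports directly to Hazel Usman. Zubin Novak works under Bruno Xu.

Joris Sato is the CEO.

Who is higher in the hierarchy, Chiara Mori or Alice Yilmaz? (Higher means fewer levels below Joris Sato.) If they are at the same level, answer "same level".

Both Chiara Mori and Alice Yilmaz are 4 levels below Joris Sato.

same level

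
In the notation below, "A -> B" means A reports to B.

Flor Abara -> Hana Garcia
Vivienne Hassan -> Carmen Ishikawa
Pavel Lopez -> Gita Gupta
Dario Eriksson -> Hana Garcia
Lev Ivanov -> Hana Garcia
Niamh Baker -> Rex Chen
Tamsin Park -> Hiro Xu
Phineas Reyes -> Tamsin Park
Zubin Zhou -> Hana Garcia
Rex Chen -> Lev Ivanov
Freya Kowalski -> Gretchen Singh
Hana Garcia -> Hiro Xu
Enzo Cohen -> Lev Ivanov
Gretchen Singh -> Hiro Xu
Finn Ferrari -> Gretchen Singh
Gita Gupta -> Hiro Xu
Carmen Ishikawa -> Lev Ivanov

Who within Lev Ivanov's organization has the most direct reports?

Direct-report counts within Lev Ivanov's organization: Lev Ivanov has 3; Carmen Ishikawa has 1; Rex Chen has 1. The largest is 3, held by Lev Ivanov.

Lev Ivanov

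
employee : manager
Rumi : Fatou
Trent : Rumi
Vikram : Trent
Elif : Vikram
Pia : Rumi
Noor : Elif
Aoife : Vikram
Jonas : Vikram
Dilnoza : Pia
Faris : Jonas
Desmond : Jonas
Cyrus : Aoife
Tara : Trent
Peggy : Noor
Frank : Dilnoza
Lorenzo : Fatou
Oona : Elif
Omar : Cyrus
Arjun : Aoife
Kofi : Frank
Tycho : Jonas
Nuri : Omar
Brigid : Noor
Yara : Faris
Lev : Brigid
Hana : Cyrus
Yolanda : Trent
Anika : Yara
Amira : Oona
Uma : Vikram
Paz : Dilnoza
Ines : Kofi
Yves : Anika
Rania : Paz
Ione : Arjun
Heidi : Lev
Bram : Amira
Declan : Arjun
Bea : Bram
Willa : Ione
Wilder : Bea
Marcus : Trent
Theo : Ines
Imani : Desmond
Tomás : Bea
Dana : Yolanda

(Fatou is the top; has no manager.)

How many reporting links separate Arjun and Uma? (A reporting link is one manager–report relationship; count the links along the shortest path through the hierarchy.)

3

Arjun is 2 levels below Vikram, and Uma is 1 level below Vikram (their lowest common manager). The shortest path runs up from Arjun to Vikram and back down to Uma: 2 + 1 = 3 links.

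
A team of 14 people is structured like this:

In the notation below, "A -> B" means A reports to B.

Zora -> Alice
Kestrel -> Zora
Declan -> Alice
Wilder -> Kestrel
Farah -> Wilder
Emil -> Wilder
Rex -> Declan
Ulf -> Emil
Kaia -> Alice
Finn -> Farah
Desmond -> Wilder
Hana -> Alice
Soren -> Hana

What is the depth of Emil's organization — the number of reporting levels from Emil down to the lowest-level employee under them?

1

The longest chain under Emil runs Emil → Ulf, which is 1 level below Emil.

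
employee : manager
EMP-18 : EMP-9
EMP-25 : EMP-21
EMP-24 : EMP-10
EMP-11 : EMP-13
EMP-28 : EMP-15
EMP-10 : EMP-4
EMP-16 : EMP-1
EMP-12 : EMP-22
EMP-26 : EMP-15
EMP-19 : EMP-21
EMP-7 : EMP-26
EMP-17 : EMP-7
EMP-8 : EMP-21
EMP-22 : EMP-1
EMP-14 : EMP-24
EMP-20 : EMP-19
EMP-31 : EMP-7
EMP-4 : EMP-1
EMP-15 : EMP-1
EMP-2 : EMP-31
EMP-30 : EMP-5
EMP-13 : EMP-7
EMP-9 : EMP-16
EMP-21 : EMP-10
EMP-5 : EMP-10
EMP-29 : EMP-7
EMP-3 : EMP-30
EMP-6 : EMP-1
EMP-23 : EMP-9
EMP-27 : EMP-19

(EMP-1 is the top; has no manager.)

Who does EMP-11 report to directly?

EMP-11 reports directly to EMP-13.

EMP-13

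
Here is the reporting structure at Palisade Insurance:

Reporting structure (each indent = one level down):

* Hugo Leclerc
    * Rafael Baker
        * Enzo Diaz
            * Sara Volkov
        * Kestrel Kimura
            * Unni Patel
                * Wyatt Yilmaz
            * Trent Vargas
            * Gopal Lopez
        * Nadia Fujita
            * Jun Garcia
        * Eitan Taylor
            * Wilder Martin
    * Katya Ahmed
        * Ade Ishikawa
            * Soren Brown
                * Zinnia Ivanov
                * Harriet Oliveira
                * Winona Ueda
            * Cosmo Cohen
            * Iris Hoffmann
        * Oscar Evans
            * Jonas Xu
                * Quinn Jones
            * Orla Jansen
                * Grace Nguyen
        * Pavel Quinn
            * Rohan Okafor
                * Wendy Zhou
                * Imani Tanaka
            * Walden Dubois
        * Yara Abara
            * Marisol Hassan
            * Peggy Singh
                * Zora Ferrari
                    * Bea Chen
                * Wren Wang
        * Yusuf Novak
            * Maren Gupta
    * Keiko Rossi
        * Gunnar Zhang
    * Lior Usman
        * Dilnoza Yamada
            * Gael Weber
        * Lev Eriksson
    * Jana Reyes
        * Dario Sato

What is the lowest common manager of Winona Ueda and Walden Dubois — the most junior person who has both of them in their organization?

Katya Ahmed

Winona Ueda's chain of managers is Soren Brown, Ade Ishikawa, Katya Ahmed, Hugo Leclerc. Walden Dubois's chain of managers is Pavel Quinn, Katya Ahmed, Hugo Leclerc. The first manager that appears in both chains is Katya Ahmed.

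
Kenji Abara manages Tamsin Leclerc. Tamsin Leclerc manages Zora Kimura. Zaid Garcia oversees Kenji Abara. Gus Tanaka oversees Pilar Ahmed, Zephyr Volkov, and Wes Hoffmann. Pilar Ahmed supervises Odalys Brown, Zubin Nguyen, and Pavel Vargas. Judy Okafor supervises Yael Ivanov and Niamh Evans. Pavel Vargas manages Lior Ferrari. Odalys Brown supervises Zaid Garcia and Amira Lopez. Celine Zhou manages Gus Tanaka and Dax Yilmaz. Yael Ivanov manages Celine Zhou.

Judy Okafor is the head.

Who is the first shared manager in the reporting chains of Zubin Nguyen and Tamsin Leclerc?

Zubin Nguyen's chain of managers is Pilar Ahmed, Gus Tanaka, Celine Zhou, Yael Ivanov, Judy Okafor. Tamsin Leclerc's chain of managers is Kenji Abara, Zaid Garcia, Odalys Brown, Pilar Ahmed, Gus Tanaka, Celine Zhou, Yael Ivanov, Judy Okafor. The first manager that appears in both chains is Pilar Ahmed.

Pilar Ahmed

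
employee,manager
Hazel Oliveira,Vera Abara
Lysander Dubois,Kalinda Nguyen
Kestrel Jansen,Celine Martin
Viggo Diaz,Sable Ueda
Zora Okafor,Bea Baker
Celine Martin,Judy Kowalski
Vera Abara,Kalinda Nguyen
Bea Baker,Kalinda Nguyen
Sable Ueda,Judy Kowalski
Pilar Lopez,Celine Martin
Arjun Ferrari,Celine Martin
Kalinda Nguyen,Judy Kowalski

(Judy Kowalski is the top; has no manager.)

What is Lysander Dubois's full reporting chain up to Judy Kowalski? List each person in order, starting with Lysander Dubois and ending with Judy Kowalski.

Lysander Dubois -> Kalinda Nguyen -> Judy Kowalski

Lysander Dubois reports to Kalinda Nguyen. Kalinda Nguyen reports to Judy Kowalski. Judy Kowalski is at the top.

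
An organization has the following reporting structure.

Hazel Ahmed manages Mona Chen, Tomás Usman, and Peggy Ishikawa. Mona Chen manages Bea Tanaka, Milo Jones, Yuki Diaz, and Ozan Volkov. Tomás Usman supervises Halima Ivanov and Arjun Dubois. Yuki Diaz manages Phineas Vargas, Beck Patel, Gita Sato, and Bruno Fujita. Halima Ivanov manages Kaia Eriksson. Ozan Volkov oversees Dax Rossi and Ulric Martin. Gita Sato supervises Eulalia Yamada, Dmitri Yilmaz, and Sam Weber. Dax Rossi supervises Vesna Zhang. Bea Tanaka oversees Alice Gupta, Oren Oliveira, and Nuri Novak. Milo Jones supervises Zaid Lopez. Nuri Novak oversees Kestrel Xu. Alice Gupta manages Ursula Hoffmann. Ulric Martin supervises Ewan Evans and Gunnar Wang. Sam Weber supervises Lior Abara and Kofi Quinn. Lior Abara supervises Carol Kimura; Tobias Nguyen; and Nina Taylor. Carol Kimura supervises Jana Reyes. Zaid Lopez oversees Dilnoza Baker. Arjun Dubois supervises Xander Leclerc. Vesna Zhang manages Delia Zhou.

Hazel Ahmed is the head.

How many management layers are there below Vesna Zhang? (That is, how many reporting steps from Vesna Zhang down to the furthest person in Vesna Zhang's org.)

The longest chain under Vesna Zhang runs Vesna Zhang → Delia Zhou, which is 1 level below Vesna Zhang.

1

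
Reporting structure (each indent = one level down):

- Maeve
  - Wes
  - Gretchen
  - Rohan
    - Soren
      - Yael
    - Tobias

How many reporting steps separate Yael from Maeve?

Chain from Yael up to Maeve: Yael → Soren → Rohan → Maeve. That is 3 steps up, so Yael is 3 levels below Maeve.

3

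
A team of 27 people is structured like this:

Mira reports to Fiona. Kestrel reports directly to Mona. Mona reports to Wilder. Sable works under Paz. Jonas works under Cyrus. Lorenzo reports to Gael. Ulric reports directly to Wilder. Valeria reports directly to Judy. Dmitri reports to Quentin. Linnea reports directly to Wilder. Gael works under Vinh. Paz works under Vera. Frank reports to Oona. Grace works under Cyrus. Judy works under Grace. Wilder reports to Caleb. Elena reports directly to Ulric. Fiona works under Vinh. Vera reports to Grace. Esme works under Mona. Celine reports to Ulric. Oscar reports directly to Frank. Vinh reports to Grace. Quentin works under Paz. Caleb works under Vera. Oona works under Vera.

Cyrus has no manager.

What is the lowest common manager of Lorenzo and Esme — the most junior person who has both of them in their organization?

Lorenzo's chain of managers is Gael, Vinh, Grace, Cyrus. Esme's chain of managers is Mona, Wilder, Caleb, Vera, Grace, Cyrus. The first manager that appears in both chains is Grace.

Grace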